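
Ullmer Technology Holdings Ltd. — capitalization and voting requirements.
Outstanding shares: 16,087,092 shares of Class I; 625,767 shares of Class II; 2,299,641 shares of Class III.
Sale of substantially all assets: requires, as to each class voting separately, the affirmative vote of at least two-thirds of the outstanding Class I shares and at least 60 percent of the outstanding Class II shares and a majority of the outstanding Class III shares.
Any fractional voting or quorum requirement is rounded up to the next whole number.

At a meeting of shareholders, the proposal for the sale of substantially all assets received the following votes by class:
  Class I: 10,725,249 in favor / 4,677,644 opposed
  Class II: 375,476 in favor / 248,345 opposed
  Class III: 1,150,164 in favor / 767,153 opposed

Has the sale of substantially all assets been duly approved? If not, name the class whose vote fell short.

Class I: 2/3 of 16087092 = 10724728; 10,724,728 required, 10,725,249 in favor — approved.
Class II: 3/5 of 625767 = 375460.20, rounded up to 375461; 375,461 required, 375,476 in favor — approved.
Class III: a majority of 2299641 is 1149821; 1,149,821 required, 1,150,164 in favor — approved.

Approved — every class gave the required vote.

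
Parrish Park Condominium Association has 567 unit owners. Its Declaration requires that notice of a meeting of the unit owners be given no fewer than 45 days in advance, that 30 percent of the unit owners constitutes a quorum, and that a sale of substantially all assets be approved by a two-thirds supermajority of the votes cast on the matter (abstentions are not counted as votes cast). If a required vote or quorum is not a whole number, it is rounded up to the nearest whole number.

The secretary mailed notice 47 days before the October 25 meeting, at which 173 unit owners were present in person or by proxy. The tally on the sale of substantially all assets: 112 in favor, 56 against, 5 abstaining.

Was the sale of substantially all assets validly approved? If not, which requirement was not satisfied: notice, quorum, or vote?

Valid — all requirements satisfied.

Notice: 47 days given; 45 required. Satisfied.
Quorum: 30% of 567 = 170.10, rounded up to 171; 173 present. Satisfied.
Vote: requires two-thirds of the votes cast (173 − 5 abstaining = 168); 2/3 of 168 = 112, so 112 needed; 112 in favor. Satisfied.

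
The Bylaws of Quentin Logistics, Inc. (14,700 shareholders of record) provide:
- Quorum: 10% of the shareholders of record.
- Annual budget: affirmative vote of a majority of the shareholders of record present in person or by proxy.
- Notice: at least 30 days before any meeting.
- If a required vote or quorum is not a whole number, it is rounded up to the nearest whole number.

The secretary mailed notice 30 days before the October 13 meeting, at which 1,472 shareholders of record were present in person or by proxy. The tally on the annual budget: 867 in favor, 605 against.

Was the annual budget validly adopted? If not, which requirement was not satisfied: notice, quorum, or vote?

Valid — all requirements satisfied.

Notice: 30 days given; 30 required. Satisfied.
Quorum: 10% of 14,700 = 1,470; 1,472 present. Satisfied.
Vote: requires a majority of those present (1,472); a majority of 1472 is 737, so 737 needed; 867 in favor. Satisfied.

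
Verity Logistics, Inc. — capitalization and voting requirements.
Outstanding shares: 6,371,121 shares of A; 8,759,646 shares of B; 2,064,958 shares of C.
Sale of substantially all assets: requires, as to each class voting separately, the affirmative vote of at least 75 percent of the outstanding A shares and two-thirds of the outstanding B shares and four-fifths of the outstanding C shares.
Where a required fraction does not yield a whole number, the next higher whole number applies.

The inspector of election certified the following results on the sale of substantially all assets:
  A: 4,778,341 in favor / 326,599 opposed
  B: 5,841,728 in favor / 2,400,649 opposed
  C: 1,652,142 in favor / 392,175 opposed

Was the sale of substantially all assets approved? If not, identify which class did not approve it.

A: 3/4 of 6371121 = 4778340.75, rounded up to 4778341; 4,778,341 required, 4,778,341 in favor — approved.
B: 2/3 of 8759646 = 5839764; 5,839,764 required, 5,841,728 in favor — approved.
C: 4/5 of 2064958 = 1651966.40, rounded up to 1651967; 1,651,967 required, 1,652,142 in favor — approved.

Approved — every class gave the required vote.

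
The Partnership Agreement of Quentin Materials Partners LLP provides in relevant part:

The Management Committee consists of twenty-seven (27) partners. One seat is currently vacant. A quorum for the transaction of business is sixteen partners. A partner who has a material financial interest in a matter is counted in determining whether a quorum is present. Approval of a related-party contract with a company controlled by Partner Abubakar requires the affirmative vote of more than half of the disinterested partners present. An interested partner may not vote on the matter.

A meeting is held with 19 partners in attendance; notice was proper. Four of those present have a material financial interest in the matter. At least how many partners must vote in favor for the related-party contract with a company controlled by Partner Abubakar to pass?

The related-party contract with a company controlled by Partner Abubakar requires a majority of the disinterested partners present (19 − 4 = 15).
A majority of 15 is 8.

8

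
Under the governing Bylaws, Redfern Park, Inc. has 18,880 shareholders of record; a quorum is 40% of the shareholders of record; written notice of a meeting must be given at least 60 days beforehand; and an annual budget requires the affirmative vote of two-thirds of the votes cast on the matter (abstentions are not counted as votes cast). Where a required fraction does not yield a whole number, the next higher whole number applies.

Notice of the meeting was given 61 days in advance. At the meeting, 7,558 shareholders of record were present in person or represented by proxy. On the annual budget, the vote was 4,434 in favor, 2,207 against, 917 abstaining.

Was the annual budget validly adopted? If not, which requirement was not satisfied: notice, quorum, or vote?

Valid — all requirements satisfied.

Notice: 61 days given; 60 required. Satisfied.
Quorum: 40% of 18,880 = 7,552; 7,558 present. Satisfied.
Vote: requires two-thirds of the votes cast (7,558 − 917 abstaining = 6,641); 2/3 of 6641 = 4427.33, rounded up to 4428, so 4,428 needed; 4,434 in favor. Satisfied.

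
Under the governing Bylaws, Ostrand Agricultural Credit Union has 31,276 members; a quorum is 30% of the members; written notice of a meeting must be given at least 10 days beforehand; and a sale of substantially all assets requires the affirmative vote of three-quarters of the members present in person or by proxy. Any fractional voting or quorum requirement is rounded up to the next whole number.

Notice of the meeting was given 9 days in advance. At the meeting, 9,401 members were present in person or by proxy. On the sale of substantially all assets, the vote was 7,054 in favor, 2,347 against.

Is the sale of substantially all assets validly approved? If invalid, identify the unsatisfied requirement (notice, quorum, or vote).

Invalid — notice requirement not satisfied.

Notice: 9 days given; 10 required. Not satisfied.
Quorum: 30% of 31,276 = 9,382.80, rounded up to 9,383; 9,401 present. Satisfied.
Vote: requires three-fourths of those present (9,401); 3/4 of 9401 = 7050.75, rounded up to 7051, so 7,051 needed; 7,054 in favor. Satisfied.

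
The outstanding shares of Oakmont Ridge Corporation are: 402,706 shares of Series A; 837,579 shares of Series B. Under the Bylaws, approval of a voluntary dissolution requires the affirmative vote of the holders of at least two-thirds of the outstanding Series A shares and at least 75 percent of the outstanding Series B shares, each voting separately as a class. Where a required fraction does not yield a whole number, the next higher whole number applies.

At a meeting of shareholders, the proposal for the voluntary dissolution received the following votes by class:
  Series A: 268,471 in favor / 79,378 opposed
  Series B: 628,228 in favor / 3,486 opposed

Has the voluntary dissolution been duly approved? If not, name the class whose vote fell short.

Approved — every class gave the required vote.

Series A: 2/3 of 402706 = 268470.67, rounded up to 268471; 268,471 required, 268,471 in favor — approved.
Series B: 3/4 of 837579 = 628184.25, rounded up to 628185; 628,185 required, 628,228 in favor — approved.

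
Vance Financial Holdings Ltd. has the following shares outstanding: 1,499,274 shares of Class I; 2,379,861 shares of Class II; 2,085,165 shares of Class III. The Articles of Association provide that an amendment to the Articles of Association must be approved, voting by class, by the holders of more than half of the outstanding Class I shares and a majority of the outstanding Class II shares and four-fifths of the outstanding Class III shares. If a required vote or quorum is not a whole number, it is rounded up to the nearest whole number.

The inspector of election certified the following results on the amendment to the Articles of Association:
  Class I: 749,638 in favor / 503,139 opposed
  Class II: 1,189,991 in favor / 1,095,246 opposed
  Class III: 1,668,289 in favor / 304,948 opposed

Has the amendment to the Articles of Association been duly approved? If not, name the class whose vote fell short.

Approved — every class gave the required vote.

Class I: a majority of 1499274 is 749638; 749,638 required, 749,638 in favor — approved.
Class II: a majority of 2379861 is 1189931; 1,189,931 required, 1,189,991 in favor — approved.
Class III: 4/5 of 2085165 = 1668132; 1,668,132 required, 1,668,289 in favor — approved.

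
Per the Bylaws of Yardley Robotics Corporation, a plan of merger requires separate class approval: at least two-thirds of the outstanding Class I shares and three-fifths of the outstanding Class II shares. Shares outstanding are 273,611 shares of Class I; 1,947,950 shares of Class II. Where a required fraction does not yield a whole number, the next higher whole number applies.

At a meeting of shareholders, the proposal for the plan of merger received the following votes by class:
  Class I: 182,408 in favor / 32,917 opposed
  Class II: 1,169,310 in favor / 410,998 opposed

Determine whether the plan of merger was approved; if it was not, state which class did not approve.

Class I: 2/3 of 273611 = 182407.33, rounded up to 182408; 182,408 required, 182,408 in favor — approved.
Class II: 3/5 of 1947950 = 1168770; 1,168,770 required, 1,169,310 in favor — approved.

Approved — every class gave the required vote.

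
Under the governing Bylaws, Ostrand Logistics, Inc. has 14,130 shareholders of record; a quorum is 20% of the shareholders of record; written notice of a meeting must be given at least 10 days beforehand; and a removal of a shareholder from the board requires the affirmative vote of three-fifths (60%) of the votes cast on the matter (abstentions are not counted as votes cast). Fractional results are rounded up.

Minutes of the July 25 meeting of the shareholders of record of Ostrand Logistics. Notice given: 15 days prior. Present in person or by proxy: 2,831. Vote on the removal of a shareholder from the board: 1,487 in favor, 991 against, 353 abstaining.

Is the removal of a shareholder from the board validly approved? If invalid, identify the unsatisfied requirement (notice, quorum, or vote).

Valid — all requirements satisfied.

Notice: 15 days given; 10 required. Satisfied.
Quorum: 20% of 14,130 = 2,826; 2,831 present. Satisfied.
Vote: requires three-fifths of the votes cast (2,831 − 353 abstaining = 2,478); 3/5 of 2478 = 1486.80, rounded up to 1487, so 1,487 needed; 1,487 in favor. Satisfied.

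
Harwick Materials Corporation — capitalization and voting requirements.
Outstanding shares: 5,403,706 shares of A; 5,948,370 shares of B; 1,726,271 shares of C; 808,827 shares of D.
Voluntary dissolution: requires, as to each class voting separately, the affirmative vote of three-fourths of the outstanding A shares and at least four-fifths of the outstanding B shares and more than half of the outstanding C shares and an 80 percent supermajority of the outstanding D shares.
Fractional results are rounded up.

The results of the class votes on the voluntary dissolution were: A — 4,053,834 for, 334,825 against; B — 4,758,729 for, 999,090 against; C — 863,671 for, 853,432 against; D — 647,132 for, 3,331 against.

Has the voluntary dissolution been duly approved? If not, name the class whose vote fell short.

Approved — every class gave the required vote.

A: 3/4 of 5403706 = 4052779.50, rounded up to 4052780; 4,052,780 required, 4,053,834 in favor — approved.
B: 4/5 of 5948370 = 4758696; 4,758,696 required, 4,758,729 in favor — approved.
C: a majority of 1726271 is 863136; 863,136 required, 863,671 in favor — approved.
D: 4/5 of 808827 = 647061.60, rounded up to 647062; 647,062 required, 647,132 in favor — approved.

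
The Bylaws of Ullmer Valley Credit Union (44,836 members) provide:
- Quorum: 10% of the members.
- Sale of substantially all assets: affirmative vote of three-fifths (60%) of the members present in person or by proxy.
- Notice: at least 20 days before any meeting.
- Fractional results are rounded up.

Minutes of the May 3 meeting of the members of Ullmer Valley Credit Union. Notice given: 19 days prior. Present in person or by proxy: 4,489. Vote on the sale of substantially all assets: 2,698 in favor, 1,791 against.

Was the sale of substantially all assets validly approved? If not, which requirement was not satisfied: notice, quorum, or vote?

Invalid — notice requirement not satisfied.

Notice: 19 days given; 20 required. Not satisfied.
Quorum: 10% of 44,836 = 4,483.60, rounded up to 4,484; 4,489 present. Satisfied.
Vote: requires three-fifths of those present (4,489); 3/5 of 4489 = 2693.40, rounded up to 2694, so 2,694 needed; 2,698 in favor. Satisfied.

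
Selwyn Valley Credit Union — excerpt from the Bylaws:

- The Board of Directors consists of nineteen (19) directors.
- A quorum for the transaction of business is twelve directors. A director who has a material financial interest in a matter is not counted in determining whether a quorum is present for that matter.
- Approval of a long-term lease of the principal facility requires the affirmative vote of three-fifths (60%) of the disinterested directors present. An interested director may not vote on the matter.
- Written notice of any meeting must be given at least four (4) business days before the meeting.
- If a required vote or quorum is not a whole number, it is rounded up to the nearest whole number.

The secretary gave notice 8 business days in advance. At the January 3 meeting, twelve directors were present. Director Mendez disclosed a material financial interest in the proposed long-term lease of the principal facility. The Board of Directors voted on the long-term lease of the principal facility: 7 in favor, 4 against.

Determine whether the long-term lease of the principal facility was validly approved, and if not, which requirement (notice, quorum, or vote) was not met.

Notice: 8 business days given; 4 required (8 ≥ 4). Satisfied.
Quorum: 12 present, but the 1 interested director does not count, leaving 11. Quorum is 12. Not satisfied.
Vote: the long-term lease of the principal facility requires three-fifths of the disinterested directors present (12 − 1 = 11). 3/5 of 11 = 6.60, rounded up to 7, so 7 affirmative votes are needed; 7 voted in favor. Satisfied. (Moot — without a quorum no business can be validly transacted.)

Invalid — quorum requirement not satisfied.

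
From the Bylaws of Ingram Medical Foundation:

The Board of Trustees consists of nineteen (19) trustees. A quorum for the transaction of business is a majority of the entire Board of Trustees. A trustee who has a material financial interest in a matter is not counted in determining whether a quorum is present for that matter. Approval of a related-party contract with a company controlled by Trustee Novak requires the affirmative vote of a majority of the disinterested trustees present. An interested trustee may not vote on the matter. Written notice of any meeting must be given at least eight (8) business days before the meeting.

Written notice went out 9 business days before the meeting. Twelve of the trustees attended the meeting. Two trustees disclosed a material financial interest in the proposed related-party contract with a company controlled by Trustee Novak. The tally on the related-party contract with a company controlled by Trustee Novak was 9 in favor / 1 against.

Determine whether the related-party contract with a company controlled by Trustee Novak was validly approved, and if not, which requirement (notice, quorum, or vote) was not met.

Valid — all requirements satisfied.

Notice: 9 business days given; 8 required (9 ≥ 8). Satisfied.
Quorum: 12 present, but the 2 interested trustees do not count, leaving 10. Quorum is 10. Satisfied.
Vote: the related-party contract with a company controlled by Trustee Novak requires a majority of the disinterested trustees present (12 − 2 = 10). A majority of 10 is 6, so 6 affirmative votes are needed; 9 voted in favor. Satisfied.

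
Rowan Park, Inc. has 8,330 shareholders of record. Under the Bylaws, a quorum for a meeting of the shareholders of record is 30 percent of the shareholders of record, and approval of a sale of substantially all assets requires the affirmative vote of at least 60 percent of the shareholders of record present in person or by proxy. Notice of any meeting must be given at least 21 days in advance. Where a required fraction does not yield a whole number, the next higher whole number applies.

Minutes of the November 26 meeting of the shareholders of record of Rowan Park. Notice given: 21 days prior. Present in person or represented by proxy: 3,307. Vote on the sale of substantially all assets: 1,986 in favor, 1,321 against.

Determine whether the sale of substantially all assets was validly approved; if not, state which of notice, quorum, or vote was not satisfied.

Valid — all requirements satisfied.

Notice: 21 days given; 21 required. Satisfied.
Quorum: 30% of 8,330 = 2,499; 3,307 present. Satisfied.
Vote: requires three-fifths of those present (3,307); 3/5 of 3307 = 1984.20, rounded up to 1985, so 1,985 needed; 1,986 in favor. Satisfied.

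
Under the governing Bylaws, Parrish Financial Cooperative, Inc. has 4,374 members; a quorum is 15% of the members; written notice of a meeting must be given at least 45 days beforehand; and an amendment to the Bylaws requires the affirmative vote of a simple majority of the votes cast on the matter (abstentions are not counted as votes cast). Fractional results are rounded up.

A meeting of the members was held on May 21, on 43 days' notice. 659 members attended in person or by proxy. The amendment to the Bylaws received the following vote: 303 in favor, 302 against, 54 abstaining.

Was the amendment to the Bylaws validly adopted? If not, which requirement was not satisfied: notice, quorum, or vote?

Notice: 43 days given; 45 required. Not satisfied.
Quorum: 15% of 4,374 = 656.10, rounded up to 657; 659 present. Satisfied.
Vote: requires a majority of the votes cast (659 − 54 abstaining = 605); a majority of 605 is 303, so 303 needed; 303 in favor. Satisfied.

Invalid — notice requirement not satisfied.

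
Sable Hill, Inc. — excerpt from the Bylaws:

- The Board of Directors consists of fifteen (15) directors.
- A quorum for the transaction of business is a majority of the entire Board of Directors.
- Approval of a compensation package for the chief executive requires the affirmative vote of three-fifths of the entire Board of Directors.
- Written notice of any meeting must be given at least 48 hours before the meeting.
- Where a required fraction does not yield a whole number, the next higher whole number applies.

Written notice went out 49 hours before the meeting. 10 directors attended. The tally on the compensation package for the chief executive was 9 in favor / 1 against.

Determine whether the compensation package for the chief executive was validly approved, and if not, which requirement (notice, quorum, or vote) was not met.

Valid — all requirements satisfied.

Notice: 49 hours given; 48 required (49 ≥ 48). Satisfied.
Quorum: 10 present; quorum is 8. Satisfied.
Vote: the compensation package for the chief executive requires three-fifths of the entire Board of Directors (15). 3/5 of 15 = 9, so 9 affirmative votes are needed; 9 voted in favor. Satisfied.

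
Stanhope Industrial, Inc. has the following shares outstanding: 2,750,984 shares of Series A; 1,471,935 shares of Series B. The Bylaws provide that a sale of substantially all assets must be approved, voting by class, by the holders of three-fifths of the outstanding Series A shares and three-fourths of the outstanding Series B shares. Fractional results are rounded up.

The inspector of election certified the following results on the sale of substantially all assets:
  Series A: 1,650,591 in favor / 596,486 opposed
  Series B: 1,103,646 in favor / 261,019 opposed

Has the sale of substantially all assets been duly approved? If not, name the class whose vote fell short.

Not approved — the Series B shares did not give the required vote.

Series A: 3/5 of 2750984 = 1650590.40, rounded up to 1650591; 1,650,591 required, 1,650,591 in favor — approved.
Series B: 3/4 of 1471935 = 1103951.25, rounded up to 1103952; 1,103,952 required, 1,103,646 in favor — not approved.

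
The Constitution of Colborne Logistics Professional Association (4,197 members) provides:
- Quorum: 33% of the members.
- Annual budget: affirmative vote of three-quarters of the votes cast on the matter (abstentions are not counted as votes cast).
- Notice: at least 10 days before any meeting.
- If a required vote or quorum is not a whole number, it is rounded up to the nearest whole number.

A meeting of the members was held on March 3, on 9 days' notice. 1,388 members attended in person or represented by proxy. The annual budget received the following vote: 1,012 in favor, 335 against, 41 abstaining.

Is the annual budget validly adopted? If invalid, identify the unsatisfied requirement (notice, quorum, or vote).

Invalid — notice requirement not satisfied.

Notice: 9 days given; 10 required. Not satisfied.
Quorum: 33% of 4,197 = 1,385.01, rounded up to 1,386; 1,388 present. Satisfied.
Vote: requires three-fourths of the votes cast (1,388 − 41 abstaining = 1,347); 3/4 of 1347 = 1010.25, rounded up to 1011, so 1,011 needed; 1,012 in favor. Satisfied.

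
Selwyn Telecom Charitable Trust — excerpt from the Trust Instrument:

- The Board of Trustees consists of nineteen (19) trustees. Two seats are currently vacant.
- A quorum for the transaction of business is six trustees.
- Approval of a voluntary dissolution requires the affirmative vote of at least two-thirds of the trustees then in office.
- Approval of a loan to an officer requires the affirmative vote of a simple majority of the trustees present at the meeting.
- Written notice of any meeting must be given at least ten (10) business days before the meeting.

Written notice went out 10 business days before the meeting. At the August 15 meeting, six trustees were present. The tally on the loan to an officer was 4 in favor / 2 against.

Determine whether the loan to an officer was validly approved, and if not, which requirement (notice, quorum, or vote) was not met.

Notice: 10 business days given; 10 required (10 ≥ 10). Satisfied.
Quorum: 6 present; quorum is 6. Satisfied.
Vote: the loan to an officer requires a majority of the trustees present (6). A majority of 6 is 4, so 4 affirmative votes are needed; 4 voted in favor. Satisfied.

Valid — all requirements satisfied.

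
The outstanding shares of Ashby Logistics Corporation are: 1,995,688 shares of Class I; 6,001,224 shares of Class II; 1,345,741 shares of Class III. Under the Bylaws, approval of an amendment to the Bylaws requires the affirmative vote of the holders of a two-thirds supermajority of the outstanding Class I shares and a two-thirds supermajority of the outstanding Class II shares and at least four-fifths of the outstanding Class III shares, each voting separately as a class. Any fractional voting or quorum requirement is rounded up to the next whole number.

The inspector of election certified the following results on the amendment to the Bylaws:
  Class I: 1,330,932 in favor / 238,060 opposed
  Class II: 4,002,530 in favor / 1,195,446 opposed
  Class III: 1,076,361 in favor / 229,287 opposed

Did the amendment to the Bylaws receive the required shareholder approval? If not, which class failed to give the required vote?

Class I: 2/3 of 1995688 = 1330458.67, rounded up to 1330459; 1,330,459 required, 1,330,932 in favor — approved.
Class II: 2/3 of 6001224 = 4000816; 4,000,816 required, 4,002,530 in favor — approved.
Class III: 4/5 of 1345741 = 1076592.80, rounded up to 1076593; 1,076,593 required, 1,076,361 in favor — not approved.

Not approved — the Class III shares did not give the required vote.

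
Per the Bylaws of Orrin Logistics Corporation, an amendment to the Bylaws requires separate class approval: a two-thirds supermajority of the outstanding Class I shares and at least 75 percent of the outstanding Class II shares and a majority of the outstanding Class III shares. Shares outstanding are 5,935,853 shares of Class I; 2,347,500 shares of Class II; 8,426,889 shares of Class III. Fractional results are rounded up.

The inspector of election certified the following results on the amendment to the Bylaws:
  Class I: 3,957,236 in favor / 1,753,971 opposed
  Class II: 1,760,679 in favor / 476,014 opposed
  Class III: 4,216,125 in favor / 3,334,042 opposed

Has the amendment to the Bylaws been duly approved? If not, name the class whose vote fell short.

Class I: 2/3 of 5935853 = 3957235.33, rounded up to 3957236; 3,957,236 required, 3,957,236 in favor — approved.
Class II: 3/4 of 2347500 = 1760625; 1,760,625 required, 1,760,679 in favor — approved.
Class III: a majority of 8426889 is 4213445; 4,213,445 required, 4,216,125 in favor — approved.

Approved — every class gave the required vote.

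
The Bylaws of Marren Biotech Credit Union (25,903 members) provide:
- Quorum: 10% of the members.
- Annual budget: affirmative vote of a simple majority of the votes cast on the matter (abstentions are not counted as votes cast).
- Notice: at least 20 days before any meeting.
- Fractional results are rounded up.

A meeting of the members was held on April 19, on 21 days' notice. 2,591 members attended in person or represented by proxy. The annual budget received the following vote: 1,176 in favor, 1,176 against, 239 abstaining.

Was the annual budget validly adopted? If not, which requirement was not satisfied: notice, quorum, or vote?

Notice: 21 days given; 20 required. Satisfied.
Quorum: 10% of 25,903 = 2,590.30, rounded up to 2,591; 2,591 present. Satisfied.
Vote: requires a majority of the votes cast (2,591 − 239 abstaining = 2,352); a majority of 2352 is 1177, so 1,177 needed; 1,176 in favor. Not satisfied.

Invalid — vote requirement not satisfied.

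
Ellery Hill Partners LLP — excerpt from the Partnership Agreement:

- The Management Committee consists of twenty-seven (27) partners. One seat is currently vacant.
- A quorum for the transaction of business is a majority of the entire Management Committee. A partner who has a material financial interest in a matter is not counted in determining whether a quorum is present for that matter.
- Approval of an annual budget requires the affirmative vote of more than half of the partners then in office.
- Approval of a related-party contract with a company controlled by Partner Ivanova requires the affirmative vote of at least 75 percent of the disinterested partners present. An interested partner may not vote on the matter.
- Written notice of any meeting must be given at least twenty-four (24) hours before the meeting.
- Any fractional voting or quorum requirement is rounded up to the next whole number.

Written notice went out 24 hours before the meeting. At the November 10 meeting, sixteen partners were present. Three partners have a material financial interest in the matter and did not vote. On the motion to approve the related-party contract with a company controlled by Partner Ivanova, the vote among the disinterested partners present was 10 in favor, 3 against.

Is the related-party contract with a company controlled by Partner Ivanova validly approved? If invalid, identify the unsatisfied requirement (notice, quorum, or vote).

Invalid — quorum requirement not satisfied.

Notice: 24 hours given; 24 required (24 ≥ 24). Satisfied.
Quorum: 16 present, but the 3 interested partners do not count, leaving 13. Quorum is 14. Not satisfied.
Vote: the related-party contract with a company controlled by Partner Ivanova requires three-fourths of the disinterested partners present (16 − 3 = 13). 3/4 of 13 = 9.75, rounded up to 10, so 10 affirmative votes are needed; 10 voted in favor. Satisfied. (Moot — without a quorum no business can be validly transacted.)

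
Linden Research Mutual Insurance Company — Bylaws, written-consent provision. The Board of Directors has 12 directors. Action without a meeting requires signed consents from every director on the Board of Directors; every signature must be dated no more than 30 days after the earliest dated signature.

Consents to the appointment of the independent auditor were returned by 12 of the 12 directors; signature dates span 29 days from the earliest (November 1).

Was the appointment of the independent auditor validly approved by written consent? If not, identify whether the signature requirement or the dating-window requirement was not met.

Signatures required: every one of 12 — unanimous means all 12, so 12 needed; 12 signed. Sufficient.
Dating window: the latest signature is 29 days after the earliest; the limit is 30 days. Within the window.

Effective — both the signature and dating-window requirements are satisfied.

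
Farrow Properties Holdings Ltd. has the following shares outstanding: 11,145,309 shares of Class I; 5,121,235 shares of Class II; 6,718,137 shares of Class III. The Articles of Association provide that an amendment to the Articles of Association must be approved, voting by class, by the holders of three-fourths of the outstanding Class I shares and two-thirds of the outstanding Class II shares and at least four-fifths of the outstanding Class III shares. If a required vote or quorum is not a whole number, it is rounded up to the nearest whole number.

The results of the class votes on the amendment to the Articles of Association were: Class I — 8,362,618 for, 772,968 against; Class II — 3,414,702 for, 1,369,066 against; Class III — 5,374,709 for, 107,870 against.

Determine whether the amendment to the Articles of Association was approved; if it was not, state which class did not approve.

Approved — every class gave the required vote.

Class I: 3/4 of 11145309 = 8358981.75, rounded up to 8358982; 8,358,982 required, 8,362,618 in favor — approved.
Class II: 2/3 of 5121235 = 3414156.67, rounded up to 3414157; 3,414,157 required, 3,414,702 in favor — approved.
Class III: 4/5 of 6718137 = 5374509.60, rounded up to 5374510; 5,374,510 required, 5,374,709 in favor — approved.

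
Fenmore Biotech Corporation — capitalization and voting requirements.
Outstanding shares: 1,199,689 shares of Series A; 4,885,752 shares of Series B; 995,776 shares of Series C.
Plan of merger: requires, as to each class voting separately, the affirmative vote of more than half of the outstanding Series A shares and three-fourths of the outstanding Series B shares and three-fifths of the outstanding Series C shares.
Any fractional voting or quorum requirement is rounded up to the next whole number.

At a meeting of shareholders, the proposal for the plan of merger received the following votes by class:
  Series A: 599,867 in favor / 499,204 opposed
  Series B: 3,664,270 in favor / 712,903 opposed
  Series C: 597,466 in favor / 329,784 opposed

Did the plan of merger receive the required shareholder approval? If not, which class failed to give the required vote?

Series A: a majority of 1199689 is 599845; 599,845 required, 599,867 in favor — approved.
Series B: 3/4 of 4885752 = 3664314; 3,664,314 required, 3,664,270 in favor — not approved.
Series C: 3/5 of 995776 = 597465.60, rounded up to 597466; 597,466 required, 597,466 in favor — approved.

Not approved — the Series B shares did not give the required vote.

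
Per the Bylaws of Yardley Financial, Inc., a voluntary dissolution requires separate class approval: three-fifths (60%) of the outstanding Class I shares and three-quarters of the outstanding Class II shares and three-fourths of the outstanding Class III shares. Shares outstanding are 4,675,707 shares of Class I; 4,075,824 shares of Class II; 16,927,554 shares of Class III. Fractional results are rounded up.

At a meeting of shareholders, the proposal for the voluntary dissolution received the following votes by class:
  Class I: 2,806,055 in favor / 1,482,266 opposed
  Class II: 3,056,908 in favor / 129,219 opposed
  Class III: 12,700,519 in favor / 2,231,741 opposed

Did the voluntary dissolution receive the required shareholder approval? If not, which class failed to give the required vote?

Approved — every class gave the required vote.

Class I: 3/5 of 4675707 = 2805424.20, rounded up to 2805425; 2,805,425 required, 2,806,055 in favor — approved.
Class II: 3/4 of 4075824 = 3056868; 3,056,868 required, 3,056,908 in favor — approved.
Class III: 3/4 of 16927554 = 12695665.50, rounded up to 12695666; 12,695,666 required, 12,700,519 in favor — approved.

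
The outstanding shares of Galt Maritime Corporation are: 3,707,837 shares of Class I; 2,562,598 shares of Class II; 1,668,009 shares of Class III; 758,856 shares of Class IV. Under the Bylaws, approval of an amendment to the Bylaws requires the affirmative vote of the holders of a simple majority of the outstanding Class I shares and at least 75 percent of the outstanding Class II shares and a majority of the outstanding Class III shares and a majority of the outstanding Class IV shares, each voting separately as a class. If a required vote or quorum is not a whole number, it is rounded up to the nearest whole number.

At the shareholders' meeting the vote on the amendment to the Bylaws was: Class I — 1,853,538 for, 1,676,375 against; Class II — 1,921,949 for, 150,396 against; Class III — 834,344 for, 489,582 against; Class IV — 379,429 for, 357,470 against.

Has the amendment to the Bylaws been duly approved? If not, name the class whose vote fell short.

Not approved — the Class I shares did not give the required vote.

Class I: a majority of 3707837 is 1853919; 1,853,919 required, 1,853,538 in favor — not approved.
Class II: 3/4 of 2562598 = 1921948.50, rounded up to 1921949; 1,921,949 required, 1,921,949 in favor — approved.
Class III: a majority of 1668009 is 834005; 834,005 required, 834,344 in favor — approved.
Class IV: a majority of 758856 is 379429; 379,429 required, 379,429 in favor — approved.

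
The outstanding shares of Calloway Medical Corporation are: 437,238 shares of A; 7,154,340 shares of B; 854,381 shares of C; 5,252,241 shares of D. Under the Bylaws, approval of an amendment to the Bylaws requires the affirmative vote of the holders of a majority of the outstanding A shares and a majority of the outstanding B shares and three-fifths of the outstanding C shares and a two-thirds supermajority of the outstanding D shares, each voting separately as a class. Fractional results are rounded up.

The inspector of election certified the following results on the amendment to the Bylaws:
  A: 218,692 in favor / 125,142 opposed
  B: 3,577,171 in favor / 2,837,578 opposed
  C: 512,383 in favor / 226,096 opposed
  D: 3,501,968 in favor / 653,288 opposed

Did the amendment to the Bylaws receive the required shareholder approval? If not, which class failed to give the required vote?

Not approved — the C shares did not give the required vote.

A: a majority of 437238 is 218620; 218,620 required, 218,692 in favor — approved.
B: a majority of 7154340 is 3577171; 3,577,171 required, 3,577,171 in favor — approved.
C: 3/5 of 854381 = 512628.60, rounded up to 512629; 512,629 required, 512,383 in favor — not approved.
D: 2/3 of 5252241 = 3501494; 3,501,494 required, 3,501,968 in favor — approved.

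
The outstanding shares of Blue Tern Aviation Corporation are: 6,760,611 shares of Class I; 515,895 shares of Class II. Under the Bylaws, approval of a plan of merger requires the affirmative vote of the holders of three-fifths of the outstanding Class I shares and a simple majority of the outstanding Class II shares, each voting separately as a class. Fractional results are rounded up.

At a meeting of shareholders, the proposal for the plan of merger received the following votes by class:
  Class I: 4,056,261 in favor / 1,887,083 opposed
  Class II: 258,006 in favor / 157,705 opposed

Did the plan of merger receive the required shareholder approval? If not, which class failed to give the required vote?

Class I: 3/5 of 6760611 = 4056366.60, rounded up to 4056367; 4,056,367 required, 4,056,261 in favor — not approved.
Class II: a majority of 515895 is 257948; 257,948 required, 258,006 in favor — approved.

Not approved — the Class I shares did not give the required vote.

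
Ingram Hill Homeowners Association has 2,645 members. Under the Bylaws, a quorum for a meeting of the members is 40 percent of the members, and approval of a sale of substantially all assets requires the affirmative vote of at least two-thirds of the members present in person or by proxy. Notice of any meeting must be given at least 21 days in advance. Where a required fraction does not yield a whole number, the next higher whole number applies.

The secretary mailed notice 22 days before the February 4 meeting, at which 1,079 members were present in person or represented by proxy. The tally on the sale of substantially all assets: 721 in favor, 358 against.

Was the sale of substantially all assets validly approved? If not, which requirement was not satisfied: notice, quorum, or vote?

Valid — all requirements satisfied.

Notice: 22 days given; 21 required. Satisfied.
Quorum: 40% of 2,645 = 1,058; 1,079 present. Satisfied.
Vote: requires two-thirds of those present (1,079); 2/3 of 1079 = 719.33, rounded up to 720, so 720 needed; 721 in favor. Satisfied.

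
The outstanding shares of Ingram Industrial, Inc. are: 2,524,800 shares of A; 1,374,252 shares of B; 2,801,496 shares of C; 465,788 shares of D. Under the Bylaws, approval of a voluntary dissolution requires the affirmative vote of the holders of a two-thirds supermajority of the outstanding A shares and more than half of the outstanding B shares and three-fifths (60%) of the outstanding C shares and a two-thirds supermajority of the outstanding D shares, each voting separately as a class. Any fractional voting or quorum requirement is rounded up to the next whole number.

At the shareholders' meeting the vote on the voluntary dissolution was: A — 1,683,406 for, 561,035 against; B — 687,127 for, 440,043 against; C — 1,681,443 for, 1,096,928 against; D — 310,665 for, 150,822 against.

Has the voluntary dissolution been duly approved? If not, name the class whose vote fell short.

A: 2/3 of 2524800 = 1683200; 1,683,200 required, 1,683,406 in favor — approved.
B: a majority of 1374252 is 687127; 687,127 required, 687,127 in favor — approved.
C: 3/5 of 2801496 = 1680897.60, rounded up to 1680898; 1,680,898 required, 1,681,443 in favor — approved.
D: 2/3 of 465788 = 310525.33, rounded up to 310526; 310,526 required, 310,665 in favor — approved.

Approved — every class gave the required vote.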